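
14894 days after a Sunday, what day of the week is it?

14894 mod 7 = 5 (since 2127·7 = 14889).
Sunday + 5 days → Friday.

Friday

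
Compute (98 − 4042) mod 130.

Dividing 4042 by 130 gives quotient 31 and remainder 12.
(98 − 12) mod 130 = 86.

86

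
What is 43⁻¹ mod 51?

43·19 = 817 = 16·51 + 1, so 43⁻¹ ≡ 19 (mod 51).

19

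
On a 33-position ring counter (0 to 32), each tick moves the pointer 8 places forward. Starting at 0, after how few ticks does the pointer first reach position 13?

14

8⁻¹ ≡ 29 (mod 33) because 8·29 = 232 = 7·33 + 1.
Multiplying both sides by 29: x ≡ 29·13 = 377 ≡ 14 (mod 33).
Check: 8·14 = 112 = 3·33 + 13.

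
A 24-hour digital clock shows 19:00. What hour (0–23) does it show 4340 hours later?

15

4340 mod 24 = 20 (since 180·24 = 4320).
(19 + 20) mod 24 = 15.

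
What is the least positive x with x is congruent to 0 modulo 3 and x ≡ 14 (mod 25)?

x ≡ 0 (mod 3) gives x ∈ {0, 3, 6, 9, 12, 15, 18, 21, …}.
The first of these with x mod 25 = 14 is 39.

39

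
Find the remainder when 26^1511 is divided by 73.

59

Successive squares of 26 mod 73: 26^1≡26, 26^2≡19, 26^4≡69, 26^8≡16, 26^16≡37, 26^32≡55, 26^64≡32, 26^128≡2, 26^256≡4, 26^512≡16, 26^1024≡37.
1511 = 1 + 2 + 4 + 32 + 64 + 128 + 256 + 1024, so 26^1511 ≡ 26·19·69·55·32·2·4·37 ≡ 59 (mod 73).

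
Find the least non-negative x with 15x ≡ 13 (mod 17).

2

The inverse of 15 mod 17 is 8 (since 15·8 = 120 ≡ 1).
Multiplying both sides by 8: x ≡ 8·13 = 104 ≡ 2 (mod 17).
Check: 15·2 = 30 = 1·17 + 13.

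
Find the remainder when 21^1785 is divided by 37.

By repeated squaring mod 37: 21^1≡21, 21^2≡34, 21^4≡9, 21^8≡7, 21^16≡12, 21^32≡33, 21^64≡16, 21^128≡34, 21^256≡9, 21^512≡7, 21^1024≡12.
Since 1785 = 1 + 8 + 16 + 32 + 64 + 128 + 512 + 1024 in binary, 21^1785 ≡ 21·7·12·33·16·34·7·12 ≡ 11 (mod 37).

11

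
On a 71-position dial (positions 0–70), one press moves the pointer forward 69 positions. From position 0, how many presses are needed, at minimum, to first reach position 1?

35

69·35 = 2415 = 34·71 + 1, so 69⁻¹ ≡ 35 (mod 71).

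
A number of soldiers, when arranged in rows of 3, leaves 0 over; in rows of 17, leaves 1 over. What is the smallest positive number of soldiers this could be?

18

Since 17·2 ≡ 1 (mod 3), take x = 1 + 17·((0−1)·2 mod 3) = 1 + 17·1 = 18.
Check: 18 mod 3 = 0, 18 mod 17 = 1.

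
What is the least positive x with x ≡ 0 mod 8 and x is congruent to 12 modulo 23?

Since 23·7 ≡ 1 (mod 8), take x = 12 + 23·((0−12)·7 mod 8) = 12 + 23·4 = 104.
Check: 104 mod 8 = 0, 104 mod 23 = 12.

104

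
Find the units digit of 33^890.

9

The units digit of 33^n cycles with period 4: 3, 9, 7, 1, …
890 leaves remainder 2 on division by 4, so 33^890 ends in 9.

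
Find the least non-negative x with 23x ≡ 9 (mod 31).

26

23⁻¹ ≡ 27 (mod 31) because 23·27 = 621 = 20·31 + 1.
So x ≡ 27·9 = 243 ≡ 26 (mod 31).
Check: 23·26 = 598 = 19·31 + 9.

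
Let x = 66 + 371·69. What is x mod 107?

92

371·69 = 25599.
25599 mod 107 = 26 (since 239·107 = 25573).
(66 + 26) mod 107 = 92.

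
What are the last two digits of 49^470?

Square-and-reduce mod 100: 49^1≡49, 49^2≡1, 49^4≡1, 49^8≡1, 49^16≡1, 49^32≡1, 49^64≡1, 49^128≡1, 49^256≡1.
470 = 2 + 4 + 16 + 64 + 128 + 256, so 49^470 ≡ 1·1·1·1·1·1 ≡ 1 (mod 100).

01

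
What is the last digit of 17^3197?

The units digit of 17^n cycles with period 4: 7, 9, 3, 1, …
3197 leaves remainder 1 on division by 4, so 17^3197 ends in 7.

7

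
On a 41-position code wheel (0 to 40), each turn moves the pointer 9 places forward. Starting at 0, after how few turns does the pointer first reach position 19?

34

9⁻¹ ≡ 32 (mod 41) because 9·32 = 288 = 7·41 + 1.
So x ≡ 32·19 = 608 ≡ 34 (mod 41).
Check: 9·34 = 306 = 7·41 + 19.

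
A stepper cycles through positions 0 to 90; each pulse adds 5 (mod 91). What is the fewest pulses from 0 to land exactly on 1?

73

91 = 18·5 + 1
5 = 5·1 + 0
Back-substituting gives 5·73 ≡ 1 (mod 91).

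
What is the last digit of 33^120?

Powers of 3 mod 10 repeat with period 4: 3, 9, 7, 1.
120 leaves remainder 0 on division by 4, so 33^120 ends in 1.

1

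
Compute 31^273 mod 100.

91

Successive squares of 31 mod 100: 31^1≡31, 31^2≡61, 31^4≡21, 31^8≡41, 31^16≡81, 31^32≡61, 31^64≡21, 31^128≡41, 31^256≡81.
Since 273 = 1 + 16 + 256 in binary, 31^273 ≡ 31·81·81 ≡ 91 (mod 100).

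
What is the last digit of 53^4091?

7

Powers of 3 mod 10 repeat with period 4: 3, 9, 7, 1.
4091 leaves remainder 3 on division by 4, so 53^4091 ends in 7.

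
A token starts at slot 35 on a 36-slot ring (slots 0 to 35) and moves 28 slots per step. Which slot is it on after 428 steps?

428·28 = 11984.
11984 mod 36 = 32 (since 332·36 = 11952).
(35 + 32) mod 36 = 31.

31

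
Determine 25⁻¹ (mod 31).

25·5 = 125 = 4·31 + 1, so 25⁻¹ ≡ 5 (mod 31).

5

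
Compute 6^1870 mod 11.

Square-and-reduce mod 11: 6^1≡6, 6^2≡3, 6^4≡9, 6^8≡4, 6^16≡5, 6^32≡3, 6^64≡9, 6^128≡4, 6^256≡5, 6^512≡3, 6^1024≡9.
1870 = 2 + 4 + 8 + 64 + 256 + 512 + 1024, so 6^1870 ≡ 3·9·4·9·5·3·9 ≡ 1 (mod 11).

1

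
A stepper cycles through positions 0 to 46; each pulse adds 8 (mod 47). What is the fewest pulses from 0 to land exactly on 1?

6

47 = 5·8 + 7
8 = 1·7 + 1
7 = 7·1 + 0
Back-substituting gives 8·6 ≡ 1 (mod 47).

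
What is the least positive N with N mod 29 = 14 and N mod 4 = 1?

x ≡ 1 (mod 4) gives x ∈ {1, 5, 9, 13, 17, 21, 25, 29, …}.
The first of these with x mod 29 = 14 is 101.

101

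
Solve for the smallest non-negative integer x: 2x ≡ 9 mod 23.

2⁻¹ ≡ 12 (mod 23) because 2·12 = 24 = 1·23 + 1.
So x ≡ 12·9 = 108 ≡ 16 (mod 23).
Check: 2·16 = 32 = 1·23 + 9.

16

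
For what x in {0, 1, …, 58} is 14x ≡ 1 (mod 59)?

38

14⁻¹ ≡ 38 (mod 59) because 14·38 = 532 = 9·59 + 1.
Multiplying both sides by 38: x ≡ 38·1 = 38 ≡ 38 (mod 59).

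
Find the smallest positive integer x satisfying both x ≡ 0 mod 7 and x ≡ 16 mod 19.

35

x ≡ 0 (mod 7) gives x ∈ {0, 7, 14, 21, 28, 35}.
The first of these with x mod 19 = 16 is 35.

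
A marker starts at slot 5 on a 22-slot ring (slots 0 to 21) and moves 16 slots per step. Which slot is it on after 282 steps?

7

282·16 = 4512.
4512 mod 22 = 2 (since 205·22 = 4510).
(5 + 2) mod 22 = 7.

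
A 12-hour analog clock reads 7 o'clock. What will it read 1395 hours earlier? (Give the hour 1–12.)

1395 mod 12 = 3 (since 116·12 = 1392).
7 − 3 → 4 on a 12-hour dial.

4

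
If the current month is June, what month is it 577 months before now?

May

Dividing 577 by 12 gives quotient 48 and remainder 1.
June − 1 month → May.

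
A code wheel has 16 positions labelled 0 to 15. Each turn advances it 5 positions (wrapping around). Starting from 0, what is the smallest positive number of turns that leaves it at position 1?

5·13 = 65 = 4·16 + 1, so 5⁻¹ ≡ 13 (mod 16).

13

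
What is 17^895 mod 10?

3

The units digit of 17^n cycles with period 4: 7, 9, 3, 1, …
895 leaves remainder 3 on division by 4, so 17^895 ends in 3.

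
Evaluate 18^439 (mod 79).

62

By repeated squaring mod 79: 18^1≡18, 18^2≡8, 18^4≡64, 18^8≡67, 18^16≡65, 18^32≡38, 18^64≡22, 18^128≡10, 18^256≡21.
Since 439 = 1 + 2 + 4 + 16 + 32 + 128 + 256 in binary, 18^439 ≡ 18·8·64·65·38·10·21 ≡ 62 (mod 79).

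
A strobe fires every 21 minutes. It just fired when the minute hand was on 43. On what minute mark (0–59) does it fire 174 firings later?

174·21 = 3654.
3654 = 60·60 + 54, so 3654 mod 60 = 54.
(43 + 54) mod 60 = 37.

37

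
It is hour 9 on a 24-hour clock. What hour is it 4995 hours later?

12

Dividing 4995 by 24 gives quotient 208 and remainder 3.
(9 + 3) mod 24 = 12.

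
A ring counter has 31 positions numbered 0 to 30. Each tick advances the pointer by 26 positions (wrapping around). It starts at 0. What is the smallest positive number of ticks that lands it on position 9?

The inverse of 26 mod 31 is 6 (since 26·6 = 156 ≡ 1).
So x ≡ 6·9 = 54 ≡ 23 (mod 31).

23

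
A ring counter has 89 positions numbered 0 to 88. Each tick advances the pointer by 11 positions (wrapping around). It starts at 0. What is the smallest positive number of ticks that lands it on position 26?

59

The inverse of 11 mod 89 is 81 (since 11·81 = 891 ≡ 1).
So x ≡ 81·26 = 2106 ≡ 59 (mod 89).
Check: 11·59 = 649 = 7·89 + 26.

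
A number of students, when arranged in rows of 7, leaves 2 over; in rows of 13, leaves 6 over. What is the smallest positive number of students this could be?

58

Since 13·6 ≡ 1 (mod 7), take x = 6 + 13·((2−6)·6 mod 7) = 6 + 13·4 = 58.
Check: 58 mod 7 = 2, 58 mod 13 = 6.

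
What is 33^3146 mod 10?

9

Last digits of 3^n: 3, 9, 7, 1 (period 4).
3146 mod 4 = 2, so the last digit matches 3^2 = 9.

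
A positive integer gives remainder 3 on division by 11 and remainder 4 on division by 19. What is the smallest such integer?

x ≡ 3 (mod 11) gives x ∈ {3, 14, 25, 36, 47, 58, 69, 80}.
The first of these with x mod 19 = 4 is 80.

80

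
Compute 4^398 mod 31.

By repeated squaring mod 31: 4^1≡4, 4^2≡16, 4^4≡8, 4^8≡2, 4^16≡4, 4^32≡16, 4^64≡8, 4^128≡2, 4^256≡4.
Since 398 = 2 + 4 + 8 + 128 + 256 in binary, 4^398 ≡ 16·8·2·2·4 ≡ 2 (mod 31).

2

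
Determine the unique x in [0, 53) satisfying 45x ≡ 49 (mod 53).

45⁻¹ ≡ 33 (mod 53) because 45·33 = 1485 = 28·53 + 1.
Multiplying both sides by 33: x ≡ 33·49 = 1617 ≡ 27 (mod 53).

27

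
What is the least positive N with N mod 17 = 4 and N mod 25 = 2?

Since 25·15 ≡ 1 (mod 17), take x = 2 + 25·((4−2)·15 mod 17) = 2 + 25·13 = 327.
Check: 327 mod 17 = 4, 327 mod 25 = 2.

327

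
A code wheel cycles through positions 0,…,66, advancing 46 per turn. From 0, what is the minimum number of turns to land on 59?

The inverse of 46 mod 67 is 51 (since 46·51 = 2346 ≡ 1).
So x ≡ 51·59 = 3009 ≡ 61 (mod 67).
Check: 46·61 = 2806 = 41·67 + 59.

61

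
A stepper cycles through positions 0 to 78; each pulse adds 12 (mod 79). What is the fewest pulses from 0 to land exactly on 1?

12·33 = 396 = 5·79 + 1, so 12⁻¹ ≡ 33 (mod 79).

33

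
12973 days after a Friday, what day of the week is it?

Sunday

12973 = 1853·7 + 2, so 12973 mod 7 = 2.
Friday + 2 days → Sunday.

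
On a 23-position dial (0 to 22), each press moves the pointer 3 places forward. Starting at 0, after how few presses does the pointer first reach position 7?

The inverse of 3 mod 23 is 8 (since 3·8 = 24 ≡ 1).
Multiplying both sides by 8: x ≡ 8·7 = 56 ≡ 10 (mod 23).

10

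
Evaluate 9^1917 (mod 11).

4

Successive squares of 9 mod 11: 9^1≡9, 9^2≡4, 9^4≡5, 9^8≡3, 9^16≡9, 9^32≡4, 9^64≡5, 9^128≡3, 9^256≡9, 9^512≡4, 9^1024≡5.
1917 = 1 + 4 + 8 + 16 + 32 + 64 + 256 + 512 + 1024, so 9^1917 ≡ 9·5·3·9·4·5·9·4·5 ≡ 4 (mod 11).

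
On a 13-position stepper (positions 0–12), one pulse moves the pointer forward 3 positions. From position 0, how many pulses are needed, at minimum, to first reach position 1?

3·9 = 27 = 2·13 + 1, so 3⁻¹ ≡ 9 (mod 13).

9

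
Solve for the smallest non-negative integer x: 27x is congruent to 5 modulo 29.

The inverse of 27 mod 29 is 14 (since 27·14 = 378 ≡ 1).
So x ≡ 14·5 = 70 ≡ 12 (mod 29).

12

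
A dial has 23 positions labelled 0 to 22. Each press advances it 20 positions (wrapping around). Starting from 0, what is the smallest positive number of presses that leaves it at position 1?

23 = 1·20 + 3
20 = 6·3 + 2
3 = 1·2 + 1
2 = 2·1 + 0
Back-substituting gives 20·15 ≡ 1 (mod 23).

15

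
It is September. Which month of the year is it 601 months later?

Dividing 601 by 12 gives quotient 50 and remainder 1.
September + 1 month → October.

October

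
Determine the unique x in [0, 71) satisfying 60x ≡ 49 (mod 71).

60⁻¹ ≡ 58 (mod 71) because 60·58 = 3480 = 49·71 + 1.
Multiplying both sides by 58: x ≡ 58·49 = 2842 ≡ 2 (mod 71).
Check: 60·2 = 120 = 1·71 + 49.

2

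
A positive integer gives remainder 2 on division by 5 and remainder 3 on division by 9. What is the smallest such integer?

12

x ≡ 2 (mod 5) gives x ∈ {2, 7, 12}.
The first of these with x mod 9 = 3 is 12.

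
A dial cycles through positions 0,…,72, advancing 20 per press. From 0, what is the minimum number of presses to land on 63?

36

The inverse of 20 mod 73 is 11 (since 20·11 = 220 ≡ 1).
Multiplying both sides by 11: x ≡ 11·63 = 693 ≡ 36 (mod 73).
Check: 20·36 = 720 = 9·73 + 63.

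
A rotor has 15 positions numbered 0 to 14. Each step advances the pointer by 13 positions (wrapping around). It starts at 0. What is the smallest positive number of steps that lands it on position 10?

The inverse of 13 mod 15 is 7 (since 13·7 = 91 ≡ 1).
So x ≡ 7·10 = 70 ≡ 10 (mod 15).
Check: 13·10 = 130 = 8·15 + 10.

10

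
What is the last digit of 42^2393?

2

The units digit of 42^n cycles with period 4: 2, 4, 8, 6, …
2393 leaves remainder 1 on division by 4, so 42^2393 ends in 2.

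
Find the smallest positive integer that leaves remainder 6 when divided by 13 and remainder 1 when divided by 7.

71

Since 7·2 ≡ 1 (mod 13), take x = 1 + 7·((6−1)·2 mod 13) = 1 + 7·10 = 71.
Check: 71 mod 13 = 6, 71 mod 7 = 1.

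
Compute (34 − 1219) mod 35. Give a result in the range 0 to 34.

5

Dividing 1219 by 35 gives quotient 34 and remainder 29.
(34 − 29) mod 35 = 5.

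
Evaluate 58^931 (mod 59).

58

By repeated squaring mod 59: 58^1≡58, 58^2≡1, 58^4≡1, 58^8≡1, 58^16≡1, 58^32≡1, 58^64≡1, 58^128≡1, 58^256≡1, 58^512≡1.
931 = 1 + 2 + 32 + 128 + 256 + 512, so 58^931 ≡ 58·1·1·1·1·1 ≡ 58 (mod 59).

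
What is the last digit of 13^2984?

The units digit of 13^n cycles with period 4: 3, 9, 7, 1, …
2984 leaves remainder 0 on division by 4, so 13^2984 ends in 1.

1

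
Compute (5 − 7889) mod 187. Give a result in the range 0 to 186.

7889 − 42·187 = 35, so 7889 ≡ 35 (mod 187).
(5 − 35) mod 187 = 157.

157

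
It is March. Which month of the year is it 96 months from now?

March

96 = 8·12 + 0, so 96 mod 12 = 0.
March + 0 months → March.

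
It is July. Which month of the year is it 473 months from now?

473 − 39·12 = 5, so 473 ≡ 5 (mod 12).
July + 5 months → December.

December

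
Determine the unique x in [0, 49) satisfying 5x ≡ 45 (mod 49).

5⁻¹ ≡ 10 (mod 49) because 5·10 = 50 = 1·49 + 1.
Multiplying both sides by 10: x ≡ 10·45 = 450 ≡ 9 (mod 49).

9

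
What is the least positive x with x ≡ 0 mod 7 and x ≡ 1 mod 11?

x ≡ 0 (mod 7) gives x ∈ {0, 7, 14, 21, 28, 35, 42, 49, …}.
The first of these with x mod 11 = 1 is 56.

56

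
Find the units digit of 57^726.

9

Powers of 7 mod 10 repeat with period 4: 7, 9, 3, 1.
726 mod 4 = 2, so the last digit matches 7^2 = 9.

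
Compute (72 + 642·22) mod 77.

642·22 = 14124.
14124 = 183·77 + 33, so 14124 mod 77 = 33.
(72 + 33) mod 77 = 28.

28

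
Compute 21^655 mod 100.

Square-and-reduce mod 100: 21^1≡21, 21^2≡41, 21^4≡81, 21^8≡61, 21^16≡21, 21^32≡41, 21^64≡81, 21^128≡61, 21^256≡21, 21^512≡41.
655 = 1 + 2 + 4 + 8 + 128 + 512, so 21^655 ≡ 21·41·81·61·61·41 ≡ 1 (mod 100).

1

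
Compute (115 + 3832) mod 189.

3832 − 20·189 = 52, so 3832 ≡ 52 (mod 189).
(115 + 52) mod 189 = 167.

167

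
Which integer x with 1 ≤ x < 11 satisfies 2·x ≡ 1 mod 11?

6

2·6 = 12 = 1·11 + 1, so 2⁻¹ ≡ 6 (mod 11).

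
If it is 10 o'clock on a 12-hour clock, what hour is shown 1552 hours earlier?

6

1552 = 129·12 + 4, so 1552 mod 12 = 4.
10 − 4 → 6 on a 12-hour dial.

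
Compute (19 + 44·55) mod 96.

44·55 = 2420.
2420 = 25·96 + 20, so 2420 mod 96 = 20.
(19 + 20) mod 96 = 39.

39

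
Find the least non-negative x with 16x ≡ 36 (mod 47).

14

16⁻¹ ≡ 3 (mod 47) because 16·3 = 48 = 1·47 + 1.
Multiplying both sides by 3: x ≡ 3·36 = 108 ≡ 14 (mod 47).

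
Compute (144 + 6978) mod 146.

114

6978 mod 146 = 116 (since 47·146 = 6862).
(144 + 116) mod 146 = 114.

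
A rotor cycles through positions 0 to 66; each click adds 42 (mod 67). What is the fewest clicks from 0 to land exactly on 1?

67 = 1·42 + 25
42 = 1·25 + 17
25 = 1·17 + 8
17 = 2·8 + 1
8 = 8·1 + 0
Back-substituting gives 42·8 ≡ 1 (mod 67).

8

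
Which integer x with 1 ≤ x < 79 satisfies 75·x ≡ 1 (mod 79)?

59

75·59 = 4425 = 56·79 + 1, so 75⁻¹ ≡ 59 (mod 79).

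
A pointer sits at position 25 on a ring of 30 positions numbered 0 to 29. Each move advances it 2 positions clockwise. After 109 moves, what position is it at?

109·2 = 218.
Dividing 218 by 30 gives quotient 7 and remainder 8.
(25 + 8) mod 30 = 3.

3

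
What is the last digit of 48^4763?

The units digit of 48^n cycles with period 4: 8, 4, 2, 6, …
4763 mod 4 = 3, so the last digit matches 8^3 = 2.

2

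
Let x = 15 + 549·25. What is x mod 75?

549·25 = 13725.
13725 − 183·75 = 0, so 13725 ≡ 0 (mod 75).
(15 + 0) mod 75 = 15.

15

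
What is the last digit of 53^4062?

Powers of 3 mod 10 repeat with period 4: 3, 9, 7, 1.
4062 mod 4 = 2, so the last digit matches 3^2 = 9.

9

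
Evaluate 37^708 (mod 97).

64

Successive squares of 37 mod 97: 37^1≡37, 37^2≡11, 37^4≡24, 37^8≡91, 37^16≡36, 37^32≡35, 37^64≡61, 37^128≡35, 37^256≡61, 37^512≡35.
708 = 4 + 64 + 128 + 512, so 37^708 ≡ 24·61·35·35 ≡ 64 (mod 97).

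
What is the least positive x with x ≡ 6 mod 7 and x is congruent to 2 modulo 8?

Since 8·1 ≡ 1 (mod 7), take x = 2 + 8·((6−2)·1 mod 7) = 2 + 8·4 = 34.
Check: 34 mod 7 = 6, 34 mod 8 = 2.

34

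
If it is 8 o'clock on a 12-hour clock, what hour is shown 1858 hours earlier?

10

Dividing 1858 by 12 gives quotient 154 and remainder 10.
8 − 10 → 10 on a 12-hour dial.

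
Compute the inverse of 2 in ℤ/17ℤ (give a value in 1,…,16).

2·9 = 18 = 1·17 + 1, so 2⁻¹ ≡ 9 (mod 17).

9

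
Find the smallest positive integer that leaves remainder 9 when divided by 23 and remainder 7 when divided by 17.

262

x ≡ 7 (mod 17) gives x ∈ {7, 24, 41, 58, 75, 92, 109, 126, …}.
The first of these with x mod 23 = 9 is 262.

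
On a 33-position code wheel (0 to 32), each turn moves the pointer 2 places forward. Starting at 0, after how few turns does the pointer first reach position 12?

The inverse of 2 mod 33 is 17 (since 2·17 = 34 ≡ 1).
So x ≡ 17·12 = 204 ≡ 6 (mod 33).

6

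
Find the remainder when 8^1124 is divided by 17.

16

By repeated squaring mod 17: 8^1≡8, 8^2≡13, 8^4≡16, 8^8≡1, 8^16≡1, 8^32≡1, 8^64≡1, 8^128≡1, 8^256≡1, 8^512≡1, 8^1024≡1.
Since 1124 = 4 + 32 + 64 + 1024 in binary, 8^1124 ≡ 16·1·1·1 ≡ 16 (mod 17).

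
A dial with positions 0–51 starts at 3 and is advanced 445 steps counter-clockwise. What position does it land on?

445 mod 52 = 29 (since 8·52 = 416).
(3 − 29) mod 52 = 26.

26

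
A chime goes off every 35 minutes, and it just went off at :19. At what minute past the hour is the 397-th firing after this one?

397·35 = 13895.
Dividing 13895 by 60 gives quotient 231 and remainder 35.
(19 + 35) mod 60 = 54.

54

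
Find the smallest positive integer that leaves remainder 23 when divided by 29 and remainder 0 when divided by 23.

23

x ≡ 0 (mod 23) gives x ∈ {0, 23}.
The first of these with x mod 29 = 23 is 23.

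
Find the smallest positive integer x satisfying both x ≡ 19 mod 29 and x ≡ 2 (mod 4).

106

Since 4·22 ≡ 1 (mod 29), take x = 2 + 4·((19−2)·22 mod 29) = 2 + 4·26 = 106.
Check: 106 mod 29 = 19, 106 mod 4 = 2.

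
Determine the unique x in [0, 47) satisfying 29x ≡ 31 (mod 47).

29⁻¹ ≡ 13 (mod 47) because 29·13 = 377 = 8·47 + 1.
Multiplying both sides by 13: x ≡ 13·31 = 403 ≡ 27 (mod 47).

27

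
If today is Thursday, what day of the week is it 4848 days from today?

Monday

4848 − 692·7 = 4, so 4848 ≡ 4 (mod 7).
Thursday + 4 days → Monday.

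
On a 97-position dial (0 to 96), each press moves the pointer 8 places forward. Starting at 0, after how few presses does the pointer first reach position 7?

13

The inverse of 8 mod 97 is 85 (since 8·85 = 680 ≡ 1).
So x ≡ 85·7 = 595 ≡ 13 (mod 97).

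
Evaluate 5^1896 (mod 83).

Successive squares of 5 mod 83: 5^1≡5, 5^2≡25, 5^4≡44, 5^8≡27, 5^16≡65, 5^32≡75, 5^64≡64, 5^128≡29, 5^256≡11, 5^512≡38, 5^1024≡33.
1896 = 8 + 32 + 64 + 256 + 512 + 1024, so 5^1896 ≡ 27·75·64·11·38·33 ≡ 11 (mod 83).

11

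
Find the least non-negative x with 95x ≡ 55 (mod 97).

21

95⁻¹ ≡ 48 (mod 97) because 95·48 = 4560 = 47·97 + 1.
So x ≡ 48·55 = 2640 ≡ 21 (mod 97).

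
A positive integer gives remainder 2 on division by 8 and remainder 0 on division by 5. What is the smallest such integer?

x ≡ 0 (mod 5) gives x ∈ {0, 5, 10}.
The first of these with x mod 8 = 2 is 10.

10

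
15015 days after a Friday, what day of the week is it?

Dividing 15015 by 7 gives quotient 2145 and remainder 0.
Friday + 0 days → Friday.

Friday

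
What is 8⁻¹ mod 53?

8·20 = 160 = 3·53 + 1, so 8⁻¹ ≡ 20 (mod 53).

20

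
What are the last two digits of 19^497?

Square-and-reduce mod 100: 19^1≡19, 19^2≡61, 19^4≡21, 19^8≡41, 19^16≡81, 19^32≡61, 19^64≡21, 19^128≡41, 19^256≡81.
Since 497 = 1 + 16 + 32 + 64 + 128 + 256 in binary, 19^497 ≡ 19·81·61·21·41·81 ≡ 39 (mod 100).

39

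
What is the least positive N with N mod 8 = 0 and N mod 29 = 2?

176

x ≡ 0 (mod 8) gives x ∈ {0, 8, 16, 24, 32, 40, 48, 56, …}.
The first of these with x mod 29 = 2 is 176.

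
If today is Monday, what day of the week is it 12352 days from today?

Dividing 12352 by 7 gives quotient 1764 and remainder 4.
Monday + 4 days → Friday.

Friday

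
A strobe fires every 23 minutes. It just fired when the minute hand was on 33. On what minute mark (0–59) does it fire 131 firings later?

46

131·23 = 3013.
3013 = 50·60 + 13, so 3013 mod 60 = 13.
(33 + 13) mod 60 = 46.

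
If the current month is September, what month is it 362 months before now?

July

Dividing 362 by 12 gives quotient 30 and remainder 2.
September − 2 months → July.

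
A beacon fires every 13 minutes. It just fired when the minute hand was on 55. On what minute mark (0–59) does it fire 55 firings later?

50

55·13 = 715.
715 mod 60 = 55 (since 11·60 = 660).
(55 + 55) mod 60 = 50.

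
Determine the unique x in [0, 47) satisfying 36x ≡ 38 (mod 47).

The inverse of 36 mod 47 is 17 (since 36·17 = 612 ≡ 1).
Multiplying both sides by 17: x ≡ 17·38 = 646 ≡ 35 (mod 47).
Check: 36·35 = 1260 = 26·47 + 38.

35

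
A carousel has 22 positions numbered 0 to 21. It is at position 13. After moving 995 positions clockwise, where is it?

18

995 = 45·22 + 5, so 995 mod 22 = 5.
(13 + 5) mod 22 = 18.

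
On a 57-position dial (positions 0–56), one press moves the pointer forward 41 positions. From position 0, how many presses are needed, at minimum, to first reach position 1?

41·32 = 1312 = 23·57 + 1, so 41⁻¹ ≡ 32 (mod 57).

32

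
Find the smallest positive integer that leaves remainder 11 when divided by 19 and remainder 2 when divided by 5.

87

x ≡ 2 (mod 5) gives x ∈ {2, 7, 12, 17, 22, 27, 32, 37, …}.
The first of these with x mod 19 = 11 is 87.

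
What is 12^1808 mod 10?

Last digits of 2^n: 2, 4, 8, 6 (period 4).
1808 leaves remainder 0 on division by 4, so 12^1808 ends in 6.

6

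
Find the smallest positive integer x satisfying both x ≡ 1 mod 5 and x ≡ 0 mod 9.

x ≡ 1 (mod 5) gives x ∈ {1, 6, 11, 16, 21, 26, 31, 36}.
The first of these with x mod 9 = 0 is 36.

36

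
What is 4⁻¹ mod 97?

4·73 = 292 = 3·97 + 1, so 4⁻¹ ≡ 73 (mod 97).

73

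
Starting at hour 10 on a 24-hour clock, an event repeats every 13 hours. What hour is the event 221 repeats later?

221·13 = 2873.
2873 = 119·24 + 17, so 2873 mod 24 = 17.
(10 + 17) mod 24 = 3.

3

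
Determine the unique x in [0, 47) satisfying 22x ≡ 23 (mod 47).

22⁻¹ ≡ 15 (mod 47) because 22·15 = 330 = 7·47 + 1.
So x ≡ 15·23 = 345 ≡ 16 (mod 47).
Check: 22·16 = 352 = 7·47 + 23.

16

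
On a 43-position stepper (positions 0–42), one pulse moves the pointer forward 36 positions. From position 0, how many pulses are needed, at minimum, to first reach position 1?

6

43 = 1·36 + 7
36 = 5·7 + 1
7 = 7·1 + 0
Back-substituting gives 36·6 ≡ 1 (mod 43).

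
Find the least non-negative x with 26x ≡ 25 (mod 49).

33

The inverse of 26 mod 49 is 17 (since 26·17 = 442 ≡ 1).
Multiplying both sides by 17: x ≡ 17·25 = 425 ≡ 33 (mod 49).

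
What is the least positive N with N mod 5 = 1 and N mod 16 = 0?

16

x ≡ 1 (mod 5) gives x ∈ {1, 6, 11, 16}.
The first of these with x mod 16 = 0 is 16.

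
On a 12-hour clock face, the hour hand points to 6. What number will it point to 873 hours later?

3

873 mod 12 = 9 (since 72·12 = 864).
6 + 9 → 3 on a 12-hour dial.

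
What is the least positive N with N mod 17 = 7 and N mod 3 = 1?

x ≡ 1 (mod 3) gives x ∈ {1, 4, 7}.
The first of these with x mod 17 = 7 is 7.

7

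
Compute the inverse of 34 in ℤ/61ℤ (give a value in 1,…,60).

34·9 = 306 = 5·61 + 1, so 34⁻¹ ≡ 9 (mod 61).

9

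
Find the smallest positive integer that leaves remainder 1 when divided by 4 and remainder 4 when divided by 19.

61

Since 19·3 ≡ 1 (mod 4), take x = 4 + 19·((1−4)·3 mod 4) = 4 + 19·3 = 61.
Check: 61 mod 4 = 1, 61 mod 19 = 4.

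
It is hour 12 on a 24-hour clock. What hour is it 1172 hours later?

1172 = 48·24 + 20, so 1172 mod 24 = 20.
(12 + 20) mod 24 = 8.

8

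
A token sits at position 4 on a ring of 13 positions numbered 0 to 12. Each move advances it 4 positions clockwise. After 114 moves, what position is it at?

114·4 = 456.
456 − 35·13 = 1, so 456 ≡ 1 (mod 13).
(4 + 1) mod 13 = 5.

5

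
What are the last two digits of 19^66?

By repeated squaring mod 100: 19^1≡19, 19^2≡61, 19^4≡21, 19^8≡41, 19^16≡81, 19^32≡61, 19^64≡21.
66 = 2 + 64, so 19^66 ≡ 61·21 ≡ 81 (mod 100).

81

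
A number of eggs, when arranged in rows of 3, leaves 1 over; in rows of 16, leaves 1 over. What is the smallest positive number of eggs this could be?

1

x ≡ 1 (mod 3) gives x ∈ {1}.
The first of these with x mod 16 = 1 is 1.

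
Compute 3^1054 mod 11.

4

Successive squares of 3 mod 11: 3^1≡3, 3^2≡9, 3^4≡4, 3^8≡5, 3^16≡3, 3^32≡9, 3^64≡4, 3^128≡5, 3^256≡3, 3^512≡9, 3^1024≡4.
Since 1054 = 2 + 4 + 8 + 16 + 1024 in binary, 3^1054 ≡ 9·4·5·3·4 ≡ 4 (mod 11).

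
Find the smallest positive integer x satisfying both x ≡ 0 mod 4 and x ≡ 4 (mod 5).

4

Since 5·1 ≡ 1 (mod 4), take x = 4 + 5·((0−4)·1 mod 4) = 4 + 5·0 = 4.
Check: 4 mod 4 = 0, 4 mod 5 = 4.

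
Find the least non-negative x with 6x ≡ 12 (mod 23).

2

6⁻¹ ≡ 4 (mod 23) because 6·4 = 24 = 1·23 + 1.
So x ≡ 4·12 = 48 ≡ 2 (mod 23).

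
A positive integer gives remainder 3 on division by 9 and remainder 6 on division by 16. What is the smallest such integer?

Since 16·4 ≡ 1 (mod 9), take x = 6 + 16·((3−6)·4 mod 9) = 6 + 16·6 = 102.
Check: 102 mod 9 = 3, 102 mod 16 = 6.

102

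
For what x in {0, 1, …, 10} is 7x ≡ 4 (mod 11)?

10

7⁻¹ ≡ 8 (mod 11) because 7·8 = 56 = 5·11 + 1.
So x ≡ 8·4 = 32 ≡ 10 (mod 11).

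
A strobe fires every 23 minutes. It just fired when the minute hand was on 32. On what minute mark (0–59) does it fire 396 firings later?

20

396·23 = 9108.
9108 − 151·60 = 48, so 9108 ≡ 48 (mod 60).
(32 + 48) mod 60 = 20.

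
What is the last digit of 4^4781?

Last digits of 4^n: 4, 6 (period 2).
4781 leaves remainder 1 on division by 2, so 4^4781 ends in 4.

4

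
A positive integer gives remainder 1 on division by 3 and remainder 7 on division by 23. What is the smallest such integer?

7

Since 23·2 ≡ 1 (mod 3), take x = 7 + 23·((1−7)·2 mod 3) = 7 + 23·0 = 7.
Check: 7 mod 3 = 1, 7 mod 23 = 7.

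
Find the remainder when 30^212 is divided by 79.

4

Square-and-reduce mod 79: 30^1≡30, 30^2≡31, 30^4≡13, 30^8≡11, 30^16≡42, 30^32≡26, 30^64≡44, 30^128≡40.
Since 212 = 4 + 16 + 64 + 128 in binary, 30^212 ≡ 13·42·44·40 ≡ 4 (mod 79).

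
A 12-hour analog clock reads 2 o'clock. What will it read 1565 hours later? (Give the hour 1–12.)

7

1565 = 130·12 + 5, so 1565 mod 12 = 5.
2 + 5 → 7 on a 12-hour dial.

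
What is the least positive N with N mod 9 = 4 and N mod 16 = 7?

103

Since 16·4 ≡ 1 (mod 9), take x = 7 + 16·((4−7)·4 mod 9) = 7 + 16·6 = 103.
Check: 103 mod 9 = 4, 103 mod 16 = 7.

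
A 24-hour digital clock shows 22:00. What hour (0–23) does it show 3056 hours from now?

3056 = 127·24 + 8, so 3056 mod 24 = 8.
(22 + 8) mod 24 = 6.

6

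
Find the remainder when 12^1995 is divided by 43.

Square-and-reduce mod 43: 12^1≡12, 12^2≡15, 12^4≡10, 12^8≡14, 12^16≡24, 12^32≡17, 12^64≡31, 12^128≡15, 12^256≡10, 12^512≡14, 12^1024≡24.
Since 1995 = 1 + 2 + 8 + 64 + 128 + 256 + 512 + 1024 in binary, 12^1995 ≡ 12·15·14·31·15·10·14·24 ≡ 42 (mod 43).

42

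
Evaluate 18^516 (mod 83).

70

By repeated squaring mod 83: 18^1≡18, 18^2≡75, 18^4≡64, 18^8≡29, 18^16≡11, 18^32≡38, 18^64≡33, 18^128≡10, 18^256≡17, 18^512≡40.
516 = 4 + 512, so 18^516 ≡ 64·40 ≡ 70 (mod 83).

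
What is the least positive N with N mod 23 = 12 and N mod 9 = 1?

127

Since 9·18 ≡ 1 (mod 23), take x = 1 + 9·((12−1)·18 mod 23) = 1 + 9·14 = 127.
Check: 127 mod 23 = 12, 127 mod 9 = 1.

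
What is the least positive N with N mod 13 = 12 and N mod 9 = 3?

x ≡ 3 (mod 9) gives x ∈ {3, 12}.
The first of these with x mod 13 = 12 is 12.

12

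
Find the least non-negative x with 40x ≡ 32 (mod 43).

40⁻¹ ≡ 14 (mod 43) because 40·14 = 560 = 13·43 + 1.
Multiplying both sides by 14: x ≡ 14·32 = 448 ≡ 18 (mod 43).

18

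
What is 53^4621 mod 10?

3

Last digits of 3^n: 3, 9, 7, 1 (period 4).
4621 leaves remainder 1 on division by 4, so 53^4621 ends in 3.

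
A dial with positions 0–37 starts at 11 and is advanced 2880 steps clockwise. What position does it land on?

3

2880 mod 38 = 30 (since 75·38 = 2850).
(11 + 30) mod 38 = 3.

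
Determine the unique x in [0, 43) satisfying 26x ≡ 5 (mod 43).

25

The inverse of 26 mod 43 is 5 (since 26·5 = 130 ≡ 1).
Multiplying both sides by 5: x ≡ 5·5 = 25 ≡ 25 (mod 43).
Check: 26·25 = 650 = 15·43 + 5.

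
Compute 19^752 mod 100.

61

By repeated squaring mod 100: 19^1≡19, 19^2≡61, 19^4≡21, 19^8≡41, 19^16≡81, 19^32≡61, 19^64≡21, 19^128≡41, 19^256≡81, 19^512≡61.
Since 752 = 16 + 32 + 64 + 128 + 512 in binary, 19^752 ≡ 81·61·21·41·61 ≡ 61 (mod 100).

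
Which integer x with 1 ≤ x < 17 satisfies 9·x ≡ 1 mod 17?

9·2 = 18 = 1·17 + 1, so 9⁻¹ ≡ 2 (mod 17).

2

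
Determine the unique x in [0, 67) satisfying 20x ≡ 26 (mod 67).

8

The inverse of 20 mod 67 is 57 (since 20·57 = 1140 ≡ 1).
Multiplying both sides by 57: x ≡ 57·26 = 1482 ≡ 8 (mod 67).
Check: 20·8 = 160 = 2·67 + 26.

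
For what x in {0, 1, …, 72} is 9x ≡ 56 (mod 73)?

63

The inverse of 9 mod 73 is 65 (since 9·65 = 585 ≡ 1).
So x ≡ 65·56 = 3640 ≡ 63 (mod 73).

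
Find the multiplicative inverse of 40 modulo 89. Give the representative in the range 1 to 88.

40·69 = 2760 = 31·89 + 1, so 40⁻¹ ≡ 69 (mod 89).

69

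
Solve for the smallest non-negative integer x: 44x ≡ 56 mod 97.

63

The inverse of 44 mod 97 is 86 (since 44·86 = 3784 ≡ 1).
So x ≡ 86·56 = 4816 ≡ 63 (mod 97).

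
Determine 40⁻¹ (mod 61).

40·29 = 1160 = 19·61 + 1, so 40⁻¹ ≡ 29 (mod 61).

29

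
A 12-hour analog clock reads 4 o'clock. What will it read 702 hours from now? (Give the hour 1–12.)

702 mod 12 = 6 (since 58·12 = 696).
4 + 6 → 10 on a 12-hour dial.

10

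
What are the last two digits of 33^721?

33

Square-and-reduce mod 100: 33^1≡33, 33^2≡89, 33^4≡21, 33^8≡41, 33^16≡81, 33^32≡61, 33^64≡21, 33^128≡41, 33^256≡81, 33^512≡61.
Since 721 = 1 + 16 + 64 + 128 + 512 in binary, 33^721 ≡ 33·81·21·41·61 ≡ 33 (mod 100).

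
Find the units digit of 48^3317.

8

The units digit of 48^n cycles with period 4: 8, 4, 2, 6, …
3317 mod 4 = 1, so the last digit matches 8^1 = 8.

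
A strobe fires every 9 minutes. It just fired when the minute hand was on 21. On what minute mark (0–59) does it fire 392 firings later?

9

392·9 = 3528.
3528 − 58·60 = 48, so 3528 ≡ 48 (mod 60).
(21 + 48) mod 60 = 9.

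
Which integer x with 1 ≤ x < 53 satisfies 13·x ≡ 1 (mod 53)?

49

53 = 4·13 + 1
13 = 13·1 + 0
Back-substituting gives 13·49 ≡ 1 (mod 53).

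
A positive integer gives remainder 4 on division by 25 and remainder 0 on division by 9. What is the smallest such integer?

x ≡ 0 (mod 9) gives x ∈ {0, 9, 18, 27, 36, 45, 54}.
The first of these with x mod 25 = 4 is 54.

54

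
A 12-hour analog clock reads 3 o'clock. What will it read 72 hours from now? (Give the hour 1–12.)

Dividing 72 by 12 gives quotient 6 and remainder 0.
3 + 0 → 3 on a 12-hour dial.

3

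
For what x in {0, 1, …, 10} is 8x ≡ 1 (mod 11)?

The inverse of 8 mod 11 is 7 (since 8·7 = 56 ≡ 1).
Multiplying both sides by 7: x ≡ 7·1 = 7 ≡ 7 (mod 11).

7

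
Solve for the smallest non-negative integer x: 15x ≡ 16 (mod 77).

37

15⁻¹ ≡ 36 (mod 77) because 15·36 = 540 = 7·77 + 1.
Multiplying both sides by 36: x ≡ 36·16 = 576 ≡ 37 (mod 77).
Check: 15·37 = 555 = 7·77 + 16.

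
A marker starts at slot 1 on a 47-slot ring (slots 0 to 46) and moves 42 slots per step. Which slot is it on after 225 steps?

4

225·42 = 9450.
9450 − 201·47 = 3, so 9450 ≡ 3 (mod 47).
(1 + 3) mod 47 = 4.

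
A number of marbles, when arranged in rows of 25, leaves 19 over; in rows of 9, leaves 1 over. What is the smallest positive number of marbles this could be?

19

x ≡ 1 (mod 9) gives x ∈ {1, 10, 19}.
The first of these with x mod 25 = 19 is 19.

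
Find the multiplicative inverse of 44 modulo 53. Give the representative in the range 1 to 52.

53 = 1·44 + 9
44 = 4·9 + 8
9 = 1·8 + 1
8 = 8·1 + 0
Back-substituting gives 44·47 ≡ 1 (mod 53).

47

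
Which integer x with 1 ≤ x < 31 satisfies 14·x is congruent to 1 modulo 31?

31 = 2·14 + 3
14 = 4·3 + 2
3 = 1·2 + 1
2 = 2·1 + 0
Back-substituting gives 14·20 ≡ 1 (mod 31).

20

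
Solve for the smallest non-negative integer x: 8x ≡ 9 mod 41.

37

The inverse of 8 mod 41 is 36 (since 8·36 = 288 ≡ 1).
Multiplying both sides by 36: x ≡ 36·9 = 324 ≡ 37 (mod 41).
Check: 8·37 = 296 = 7·41 + 9.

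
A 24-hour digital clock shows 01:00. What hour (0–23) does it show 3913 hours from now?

2

Dividing 3913 by 24 gives quotient 163 and remainder 1.
(1 + 1) mod 24 = 2.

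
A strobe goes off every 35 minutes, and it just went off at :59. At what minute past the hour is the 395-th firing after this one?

395·35 = 13825.
13825 − 230·60 = 25, so 13825 ≡ 25 (mod 60).
(59 + 25) mod 60 = 24.

24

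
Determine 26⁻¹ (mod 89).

24

89 = 3·26 + 11
26 = 2·11 + 4
11 = 2·4 + 3
4 = 1·3 + 1
3 = 3·1 + 0
Back-substituting gives 26·24 ≡ 1 (mod 89).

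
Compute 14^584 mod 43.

38

Square-and-reduce mod 43: 14^1≡14, 14^2≡24, 14^4≡17, 14^8≡31, 14^16≡15, 14^32≡10, 14^64≡14, 14^128≡24, 14^256≡17, 14^512≡31.
584 = 8 + 64 + 512, so 14^584 ≡ 31·14·31 ≡ 38 (mod 43).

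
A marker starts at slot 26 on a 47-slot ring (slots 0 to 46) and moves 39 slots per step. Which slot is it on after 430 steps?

430·39 = 16770.
16770 − 356·47 = 38, so 16770 ≡ 38 (mod 47).
(26 + 38) mod 47 = 17.

17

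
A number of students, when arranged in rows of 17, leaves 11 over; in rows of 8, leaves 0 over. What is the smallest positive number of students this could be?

x ≡ 0 (mod 8) gives x ∈ {0, 8, 16, 24, 32, 40, 48, 56, …}.
The first of these with x mod 17 = 11 is 96.

96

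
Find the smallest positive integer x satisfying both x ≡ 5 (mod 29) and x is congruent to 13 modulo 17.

x ≡ 13 (mod 17) gives x ∈ {13, 30, 47, 64, 81, 98, 115, 132, …}.
The first of these with x mod 29 = 5 is 353.

353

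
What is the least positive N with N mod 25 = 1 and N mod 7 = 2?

51

Since 7·18 ≡ 1 (mod 25), take x = 2 + 7·((1−2)·18 mod 25) = 2 + 7·7 = 51.
Check: 51 mod 25 = 1, 51 mod 7 = 2.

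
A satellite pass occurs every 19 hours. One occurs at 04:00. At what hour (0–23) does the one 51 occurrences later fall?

51·19 = 969.
969 − 40·24 = 9, so 969 ≡ 9 (mod 24).
(4 + 9) mod 24 = 13.

13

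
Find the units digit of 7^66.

The units digit of 7^n cycles with period 4: 7, 9, 3, 1, …
66 mod 4 = 2, so the last digit matches 7^2 = 9.

9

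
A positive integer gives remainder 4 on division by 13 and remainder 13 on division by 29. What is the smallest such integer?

Since 29·9 ≡ 1 (mod 13), take x = 13 + 29·((4−13)·9 mod 13) = 13 + 29·10 = 303.
Check: 303 mod 13 = 4, 303 mod 29 = 13.

303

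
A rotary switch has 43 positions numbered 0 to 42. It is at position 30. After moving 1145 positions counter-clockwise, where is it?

3

1145 = 26·43 + 27, so 1145 mod 43 = 27.
(30 − 27) mod 43 = 3.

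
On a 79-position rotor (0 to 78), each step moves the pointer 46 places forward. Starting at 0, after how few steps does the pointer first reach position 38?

The inverse of 46 mod 79 is 67 (since 46·67 = 3082 ≡ 1).
Multiplying both sides by 67: x ≡ 67·38 = 2546 ≡ 18 (mod 79).
Check: 46·18 = 828 = 10·79 + 38.

18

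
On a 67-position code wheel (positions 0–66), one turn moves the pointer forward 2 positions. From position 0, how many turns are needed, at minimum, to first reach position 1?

34

67 = 33·2 + 1
2 = 2·1 + 0
Back-substituting gives 2·34 ≡ 1 (mod 67).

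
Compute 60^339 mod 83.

Successive squares of 60 mod 83: 60^1≡60, 60^2≡31, 60^4≡48, 60^8≡63, 60^16≡68, 60^32≡59, 60^64≡78, 60^128≡25, 60^256≡44.
339 = 1 + 2 + 16 + 64 + 256, so 60^339 ≡ 60·31·68·78·44 ≡ 67 (mod 83).

67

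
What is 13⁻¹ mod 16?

5

13·5 = 65 = 4·16 + 1, so 13⁻¹ ≡ 5 (mod 16).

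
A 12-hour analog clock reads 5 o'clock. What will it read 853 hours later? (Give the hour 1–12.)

853 − 71·12 = 1, so 853 ≡ 1 (mod 12).
5 + 1 → 6 on a 12-hour dial.

6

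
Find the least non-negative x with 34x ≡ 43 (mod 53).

34

34⁻¹ ≡ 39 (mod 53) because 34·39 = 1326 = 25·53 + 1.
So x ≡ 39·43 = 1677 ≡ 34 (mod 53).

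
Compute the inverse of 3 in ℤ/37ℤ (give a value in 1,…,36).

37 = 12·3 + 1
3 = 3·1 + 0
Back-substituting gives 3·25 ≡ 1 (mod 37).

25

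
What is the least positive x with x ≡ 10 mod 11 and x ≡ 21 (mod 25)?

Since 25·4 ≡ 1 (mod 11), take x = 21 + 25·((10−21)·4 mod 11) = 21 + 25·0 = 21.
Check: 21 mod 11 = 10, 21 mod 25 = 21.

21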